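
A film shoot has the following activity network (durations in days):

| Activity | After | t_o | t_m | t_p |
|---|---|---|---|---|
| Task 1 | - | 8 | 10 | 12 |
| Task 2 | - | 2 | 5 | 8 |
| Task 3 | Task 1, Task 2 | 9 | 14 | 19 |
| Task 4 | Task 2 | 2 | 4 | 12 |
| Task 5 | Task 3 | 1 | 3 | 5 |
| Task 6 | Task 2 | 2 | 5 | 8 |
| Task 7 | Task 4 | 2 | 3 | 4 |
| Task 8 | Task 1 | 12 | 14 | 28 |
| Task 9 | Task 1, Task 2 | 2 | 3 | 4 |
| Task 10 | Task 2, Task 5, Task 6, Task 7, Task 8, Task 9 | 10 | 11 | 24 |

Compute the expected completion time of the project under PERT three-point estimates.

te_Task 1 = (8 + 4·10 + 12)/6 = 60/6 = 10
te_Task 2 = (2 + 4·5 + 8)/6 = 30/6 = 5
te_Task 3 = (9 + 4·14 + 19)/6 = 84/6 = 14
te_Task 4 = (2 + 4·4 + 12)/6 = 30/6 = 5
te_Task 5 = (1 + 4·3 + 5)/6 = 18/6 = 3
te_Task 6 = (2 + 4·5 + 8)/6 = 30/6 = 5
te_Task 7 = (2 + 4·3 + 4)/6 = 18/6 = 3
te_Task 8 = (12 + 4·14 + 28)/6 = 96/6 = 16
te_Task 9 = (2 + 4·3 + 4)/6 = 18/6 = 3
te_Task 10 = (10 + 4·11 + 24)/6 = 78/6 = 13

Forward pass:
ES_Task 1 = 0; EF_Task 1 = 10
ES_Task 2 = 0; EF_Task 2 = 5
ES_Task 3 = max(EF_Task 1=10, EF_Task 2=5) = 10; EF_Task 3 = 10+14 = 24
ES_Task 4 = 5; EF_Task 4 = 5+5 = 10
ES_Task 5 = 24; EF_Task 5 = 24+3 = 27
ES_Task 6 = 5; EF_Task 6 = 5+5 = 10
ES_Task 7 = 10; EF_Task 7 = 10+3 = 13
ES_Task 8 = 10; EF_Task 8 = 10+16 = 26
ES_Task 9 = max(EF_Task 1=10, EF_Task 2=5) = 10; EF_Task 9 = 10+3 = 13
ES_Task 10 = max(EF_Task 2=5, EF_Task 5=27, EF_Task 6=10, EF_Task 7=13, EF_Task 8=26, EF_Task 9=13) = 27; EF_Task 10 = 27+13 = 40
Expected project duration μ = 40 days. Critical path: Task 1 → Task 3 → Task 5 → Task 10.

40 days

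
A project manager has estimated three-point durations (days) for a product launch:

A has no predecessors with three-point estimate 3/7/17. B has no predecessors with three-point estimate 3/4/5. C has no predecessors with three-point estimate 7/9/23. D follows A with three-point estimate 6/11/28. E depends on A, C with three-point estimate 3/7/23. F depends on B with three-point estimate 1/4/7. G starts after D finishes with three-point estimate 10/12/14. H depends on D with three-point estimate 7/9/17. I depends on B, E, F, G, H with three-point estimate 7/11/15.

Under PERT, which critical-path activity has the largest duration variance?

te_A = (3 + 4·7 + 17)/6 = 48/6 = 8; σ²_A = ((17−3)/6)² = 5.444
te_B = (3 + 4·4 + 5)/6 = 24/6 = 4; σ²_B = ((5−3)/6)² = 0.111
te_C = (7 + 4·9 + 23)/6 = 66/6 = 11; σ²_C = ((23−7)/6)² = 7.111
te_D = (6 + 4·11 + 28)/6 = 78/6 = 13; σ²_D = ((28−6)/6)² = 13.444
te_E = (3 + 4·7 + 23)/6 = 54/6 = 9; σ²_E = ((23−3)/6)² = 11.111
te_F = (1 + 4·4 + 7)/6 = 24/6 = 4; σ²_F = ((7−1)/6)² = 1.000
te_G = (10 + 4·12 + 14)/6 = 72/6 = 12; σ²_G = ((14−10)/6)² = 0.444
te_H = (7 + 4·9 + 17)/6 = 60/6 = 10; σ²_H = ((17−7)/6)² = 2.778
te_I = (7 + 4·11 + 15)/6 = 66/6 = 11; σ²_I = ((15−7)/6)² = 1.778

Forward pass:
ES_A = 0; EF_A = 8
ES_B = 0; EF_B = 4
ES_C = 0; EF_C = 11
ES_D = 8; EF_D = 8+13 = 21
ES_E = max(EF_A=8, EF_C=11) = 11; EF_E = 11+9 = 20
ES_F = 4; EF_F = 4+4 = 8
ES_G = 21; EF_G = 21+12 = 33
ES_H = 21; EF_H = 21+10 = 31
ES_I = max(EF_B=4, EF_E=20, EF_F=8, EF_G=33, EF_H=31) = 33; EF_I = 33+11 = 44
Expected project duration μ = 44 days. Critical path: A → D → G → I.

Variances on critical path: σ²_A=5.444, σ²_D=13.444, σ²_G=0.444, σ²_I=1.778.
Largest is σ²_D = 13.444.

D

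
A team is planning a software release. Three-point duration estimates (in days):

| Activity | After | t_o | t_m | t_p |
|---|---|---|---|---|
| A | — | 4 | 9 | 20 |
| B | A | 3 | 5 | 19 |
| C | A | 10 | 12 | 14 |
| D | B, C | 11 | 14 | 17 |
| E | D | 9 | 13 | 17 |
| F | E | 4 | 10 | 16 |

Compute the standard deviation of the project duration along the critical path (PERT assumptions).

te_A = (4 + 4·9 + 20)/6 = 60/6 = 10; σ²_A = ((20−4)/6)² = 7.111
te_B = (3 + 4·5 + 19)/6 = 42/6 = 7; σ²_B = ((19−3)/6)² = 7.111
te_C = (10 + 4·12 + 14)/6 = 72/6 = 12; σ²_C = ((14−10)/6)² = 0.444
te_D = (11 + 4·14 + 17)/6 = 84/6 = 14; σ²_D = ((17−11)/6)² = 1.000
te_E = (9 + 4·13 + 17)/6 = 78/6 = 13; σ²_E = ((17−9)/6)² = 1.778
te_F = (4 + 4·10 + 16)/6 = 60/6 = 10; σ²_F = ((16−4)/6)² = 4.000

Forward pass:
ES_A = 0; EF_A = 10
ES_B = 10; EF_B = 10+7 = 17
ES_C = 10; EF_C = 10+12 = 22
ES_D = max(EF_B=17, EF_C=22) = 22; EF_D = 22+14 = 36
ES_E = 36; EF_E = 36+13 = 49
ES_F = 49; EF_F = 49+10 = 59
Expected project duration μ = 59 days. Critical path: A → C → D → E → F.

Variance along critical path = 7.111 + 0.444 + 1.000 + 1.778 + 4.000 = 14.333
σ = √14.333 = 3.786 days

3.79 days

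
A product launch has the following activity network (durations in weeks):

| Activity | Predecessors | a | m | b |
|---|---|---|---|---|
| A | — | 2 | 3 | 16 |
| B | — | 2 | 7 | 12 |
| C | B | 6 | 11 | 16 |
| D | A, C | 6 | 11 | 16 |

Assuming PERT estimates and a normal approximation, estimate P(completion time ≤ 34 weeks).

te_A = (2 + 4·3 + 16)/6 = 30/6 = 5; σ²_A = ((16−2)/6)² = 5.444
te_B = (2 + 4·7 + 12)/6 = 42/6 = 7; σ²_B = ((12−2)/6)² = 2.778
te_C = (6 + 4·11 + 16)/6 = 66/6 = 11; σ²_C = ((16−6)/6)² = 2.778
te_D = (6 + 4·11 + 16)/6 = 66/6 = 11; σ²_D = ((16−6)/6)² = 2.778

Forward pass:
ES_A = 0; EF_A = 5
ES_B = 0; EF_B = 7
ES_C = 7; EF_C = 7+11 = 18
ES_D = max(EF_A=5, EF_C=18) = 18; EF_D = 18+11 = 29
Expected project duration μ = 29 weeks. Critical path: B → C → D.

Variance along critical path = 2.778 + 2.778 + 2.778 = 8.333; σ = √8.333 = 2.887 weeks.
Z = (34 − 29) / 2.887 = 1.732
P(T ≤ 34) = Φ(1.732) ≈ 0.958

0.958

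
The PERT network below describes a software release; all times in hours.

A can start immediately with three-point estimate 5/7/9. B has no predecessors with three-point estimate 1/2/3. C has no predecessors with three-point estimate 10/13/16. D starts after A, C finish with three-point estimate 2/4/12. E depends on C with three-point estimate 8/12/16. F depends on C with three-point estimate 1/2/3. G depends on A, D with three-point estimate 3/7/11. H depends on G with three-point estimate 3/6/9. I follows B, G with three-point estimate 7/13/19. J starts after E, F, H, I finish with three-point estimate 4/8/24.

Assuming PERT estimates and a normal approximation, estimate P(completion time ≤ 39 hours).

0.024

te_A = (5 + 4·7 + 9)/6 = 42/6 = 7; σ²_A = ((9−5)/6)² = 0.444
te_B = (1 + 4·2 + 3)/6 = 12/6 = 2; σ²_B = ((3−1)/6)² = 0.111
te_C = (10 + 4·13 + 16)/6 = 78/6 = 13; σ²_C = ((16−10)/6)² = 1.000
te_D = (2 + 4·4 + 12)/6 = 30/6 = 5; σ²_D = ((12−2)/6)² = 2.778
te_E = (8 + 4·12 + 16)/6 = 72/6 = 12; σ²_E = ((16−8)/6)² = 1.778
te_F = (1 + 4·2 + 3)/6 = 12/6 = 2; σ²_F = ((3−1)/6)² = 0.111
te_G = (3 + 4·7 + 11)/6 = 42/6 = 7; σ²_G = ((11−3)/6)² = 1.778
te_H = (3 + 4·6 + 9)/6 = 36/6 = 6; σ²_H = ((9−3)/6)² = 1.000
te_I = (7 + 4·13 + 19)/6 = 78/6 = 13; σ²_I = ((19−7)/6)² = 4.000
te_J = (4 + 4·8 + 24)/6 = 60/6 = 10; σ²_J = ((24−4)/6)² = 11.111

Forward pass:
ES_A = 0; EF_A = 7
ES_B = 0; EF_B = 2
ES_C = 0; EF_C = 13
ES_D = max(EF_A=7, EF_C=13) = 13; EF_D = 13+5 = 18
ES_E = 13; EF_E = 13+12 = 25
ES_F = 13; EF_F = 13+2 = 15
ES_G = max(EF_A=7, EF_D=18) = 18; EF_G = 18+7 = 25
ES_H = 25; EF_H = 25+6 = 31
ES_I = max(EF_B=2, EF_G=25) = 25; EF_I = 25+13 = 38
ES_J = max(EF_E=25, EF_F=15, EF_H=31, EF_I=38) = 38; EF_J = 38+10 = 48
Expected project duration μ = 48 hours. Critical path: C → D → G → I → J.

Variance along critical path = 1.000 + 2.778 + 1.778 + 4.000 + 11.111 = 20.667; σ = √20.667 = 4.546 hours.
Z = (39 − 48) / 4.546 = -1.980
P(T ≤ 39) = Φ(-1.980) ≈ 0.024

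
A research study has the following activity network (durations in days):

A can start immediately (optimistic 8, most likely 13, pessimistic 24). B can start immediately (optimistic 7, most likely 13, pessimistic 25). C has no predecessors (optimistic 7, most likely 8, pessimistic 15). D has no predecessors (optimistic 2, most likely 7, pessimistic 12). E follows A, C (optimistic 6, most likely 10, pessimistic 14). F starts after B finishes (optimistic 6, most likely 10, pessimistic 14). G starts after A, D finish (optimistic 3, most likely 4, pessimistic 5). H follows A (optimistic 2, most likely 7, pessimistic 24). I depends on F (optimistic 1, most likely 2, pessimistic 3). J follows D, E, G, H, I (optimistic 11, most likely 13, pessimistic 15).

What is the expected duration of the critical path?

te_A = (8 + 4·13 + 24)/6 = 84/6 = 14
te_B = (7 + 4·13 + 25)/6 = 84/6 = 14
te_C = (7 + 4·8 + 15)/6 = 54/6 = 9
te_D = (2 + 4·7 + 12)/6 = 42/6 = 7
te_E = (6 + 4·10 + 14)/6 = 60/6 = 10
te_F = (6 + 4·10 + 14)/6 = 60/6 = 10
te_G = (3 + 4·4 + 5)/6 = 24/6 = 4
te_H = (2 + 4·7 + 24)/6 = 54/6 = 9
te_I = (1 + 4·2 + 3)/6 = 12/6 = 2
te_J = (11 + 4·13 + 15)/6 = 78/6 = 13

Forward pass:
ES_A = 0; EF_A = 14
ES_B = 0; EF_B = 14
ES_C = 0; EF_C = 9
ES_D = 0; EF_D = 7
ES_E = max(EF_A=14, EF_C=9) = 14; EF_E = 14+10 = 24
ES_F = 14; EF_F = 14+10 = 24
ES_G = max(EF_A=14, EF_D=7) = 14; EF_G = 14+4 = 18
ES_H = 14; EF_H = 14+9 = 23
ES_I = 24; EF_I = 24+2 = 26
ES_J = max(EF_D=7, EF_E=24, EF_G=18, EF_H=23, EF_I=26) = 26; EF_J = 26+13 = 39
Expected project duration μ = 39 days. Critical path: B → F → I → J.

39 days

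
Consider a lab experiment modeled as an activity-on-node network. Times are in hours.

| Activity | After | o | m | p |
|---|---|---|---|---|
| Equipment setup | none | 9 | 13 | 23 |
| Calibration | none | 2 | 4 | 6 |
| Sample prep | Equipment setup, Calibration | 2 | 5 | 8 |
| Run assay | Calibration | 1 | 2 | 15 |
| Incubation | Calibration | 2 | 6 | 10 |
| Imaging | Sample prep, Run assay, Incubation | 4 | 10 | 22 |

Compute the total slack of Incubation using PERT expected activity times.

9 hours

te_Equipment setup = (9 + 4·13 + 23)/6 = 84/6 = 14
te_Calibration = (2 + 4·4 + 6)/6 = 24/6 = 4
te_Sample prep = (2 + 4·5 + 8)/6 = 30/6 = 5
te_Run assay = (1 + 4·2 + 15)/6 = 24/6 = 4
te_Incubation = (2 + 4·6 + 10)/6 = 36/6 = 6
te_Imaging = (4 + 4·10 + 22)/6 = 66/6 = 11

Forward pass:
ES_Equipment setup = 0; EF_Equipment setup = 14
ES_Calibration = 0; EF_Calibration = 4
ES_Sample prep = max(EF_Equipment setup=14, EF_Calibration=4) = 14; EF_Sample prep = 14+5 = 19
ES_Run assay = 4; EF_Run assay = 4+4 = 8
ES_Incubation = 4; EF_Incubation = 4+6 = 10
ES_Imaging = max(EF_Sample prep=19, EF_Run assay=8, EF_Incubation=10) = 19; EF_Imaging = 19+11 = 30
Expected project duration μ = 30 hours. Critical path: Equipment setup → Sample prep → Imaging.

Backward pass:
LF_Imaging = 30; LS_Imaging = 30−11 = 19
LF_Incubation = LS_Imaging = 19; LS_Incubation = 19−6 = 13
LF_Run assay = LS_Imaging = 19; LS_Run assay = 19−4 = 15
LF_Sample prep = LS_Imaging = 19; LS_Sample prep = 19−5 = 14
LF_Calibration = min(LS_Sample prep=14, LS_Run assay=15, LS_Incubation=13) = 13; LS_Calibration = 13−4 = 9
LF_Equipment setup = LS_Sample prep = 14; LS_Equipment setup = 14−14 = 0
Slack_Incubation = LS_Incubation − ES_Incubation = 13 − 4 = 9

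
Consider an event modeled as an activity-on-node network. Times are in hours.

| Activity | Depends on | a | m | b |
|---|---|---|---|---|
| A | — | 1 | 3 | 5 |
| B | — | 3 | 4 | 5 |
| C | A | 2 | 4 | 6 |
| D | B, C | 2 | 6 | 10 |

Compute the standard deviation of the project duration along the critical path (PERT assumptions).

1.63 hours

te_A = (1 + 4·3 + 5)/6 = 18/6 = 3; σ²_A = ((5−1)/6)² = 0.444
te_B = (3 + 4·4 + 5)/6 = 24/6 = 4; σ²_B = ((5−3)/6)² = 0.111
te_C = (2 + 4·4 + 6)/6 = 24/6 = 4; σ²_C = ((6−2)/6)² = 0.444
te_D = (2 + 4·6 + 10)/6 = 36/6 = 6; σ²_D = ((10−2)/6)² = 1.778

Forward pass:
ES_A = 0; EF_A = 3
ES_B = 0; EF_B = 4
ES_C = 3; EF_C = 3+4 = 7
ES_D = max(EF_B=4, EF_C=7) = 7; EF_D = 7+6 = 13
Expected project duration μ = 13 hours. Critical path: A → C → D.

Variance along critical path = 0.444 + 0.444 + 1.778 = 2.667
σ = √2.667 = 1.633 hours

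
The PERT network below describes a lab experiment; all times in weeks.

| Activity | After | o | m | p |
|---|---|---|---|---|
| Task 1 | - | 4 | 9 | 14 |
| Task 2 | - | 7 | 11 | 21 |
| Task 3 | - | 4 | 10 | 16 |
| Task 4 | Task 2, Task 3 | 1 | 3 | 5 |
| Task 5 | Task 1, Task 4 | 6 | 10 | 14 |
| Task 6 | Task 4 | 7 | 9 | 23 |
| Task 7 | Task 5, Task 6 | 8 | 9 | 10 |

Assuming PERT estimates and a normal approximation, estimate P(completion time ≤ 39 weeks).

0.865

te_Task 1 = (4 + 4·9 + 14)/6 = 54/6 = 9; σ²_Task 1 = ((14−4)/6)² = 2.778
te_Task 2 = (7 + 4·11 + 21)/6 = 72/6 = 12; σ²_Task 2 = ((21−7)/6)² = 5.444
te_Task 3 = (4 + 4·10 + 16)/6 = 60/6 = 10; σ²_Task 3 = ((16−4)/6)² = 4.000
te_Task 4 = (1 + 4·3 + 5)/6 = 18/6 = 3; σ²_Task 4 = ((5−1)/6)² = 0.444
te_Task 5 = (6 + 4·10 + 14)/6 = 60/6 = 10; σ²_Task 5 = ((14−6)/6)² = 1.778
te_Task 6 = (7 + 4·9 + 23)/6 = 66/6 = 11; σ²_Task 6 = ((23−7)/6)² = 7.111
te_Task 7 = (8 + 4·9 + 10)/6 = 54/6 = 9; σ²_Task 7 = ((10−8)/6)² = 0.111

Forward pass:
ES_Task 1 = 0; EF_Task 1 = 9
ES_Task 2 = 0; EF_Task 2 = 12
ES_Task 3 = 0; EF_Task 3 = 10
ES_Task 4 = max(EF_Task 2=12, EF_Task 3=10) = 12; EF_Task 4 = 12+3 = 15
ES_Task 5 = max(EF_Task 1=9, EF_Task 4=15) = 15; EF_Task 5 = 15+10 = 25
ES_Task 6 = 15; EF_Task 6 = 15+11 = 26
ES_Task 7 = max(EF_Task 5=25, EF_Task 6=26) = 26; EF_Task 7 = 26+9 = 35
Expected project duration μ = 35 weeks. Critical path: Task 2 → Task 4 → Task 6 → Task 7.

Variance along critical path = 5.444 + 0.444 + 7.111 + 0.111 = 13.111; σ = √13.111 = 3.621 weeks.
Z = (39 − 35) / 3.621 = 1.105
P(T ≤ 39) = Φ(1.105) ≈ 0.865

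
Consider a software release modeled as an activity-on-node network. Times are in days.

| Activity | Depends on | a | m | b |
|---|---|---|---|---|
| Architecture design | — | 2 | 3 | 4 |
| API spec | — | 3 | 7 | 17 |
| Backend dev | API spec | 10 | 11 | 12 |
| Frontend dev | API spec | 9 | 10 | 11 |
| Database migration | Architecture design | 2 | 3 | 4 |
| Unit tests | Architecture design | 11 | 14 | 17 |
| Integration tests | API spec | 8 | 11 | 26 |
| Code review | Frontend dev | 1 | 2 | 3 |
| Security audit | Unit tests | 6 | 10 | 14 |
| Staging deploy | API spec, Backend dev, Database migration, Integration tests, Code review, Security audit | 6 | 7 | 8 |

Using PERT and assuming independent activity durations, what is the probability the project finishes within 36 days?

0.876

te_Architecture design = (2 + 4·3 + 4)/6 = 18/6 = 3; σ²_Architecture design = ((4−2)/6)² = 0.111
te_API spec = (3 + 4·7 + 17)/6 = 48/6 = 8; σ²_API spec = ((17−3)/6)² = 5.444
te_Backend dev = (10 + 4·11 + 12)/6 = 66/6 = 11; σ²_Backend dev = ((12−10)/6)² = 0.111
te_Frontend dev = (9 + 4·10 + 11)/6 = 60/6 = 10; σ²_Frontend dev = ((11−9)/6)² = 0.111
te_Database migration = (2 + 4·3 + 4)/6 = 18/6 = 3; σ²_Database migration = ((4−2)/6)² = 0.111
te_Unit tests = (11 + 4·14 + 17)/6 = 84/6 = 14; σ²_Unit tests = ((17−11)/6)² = 1.000
te_Integration tests = (8 + 4·11 + 26)/6 = 78/6 = 13; σ²_Integration tests = ((26−8)/6)² = 9.000
te_Code review = (1 + 4·2 + 3)/6 = 12/6 = 2; σ²_Code review = ((3−1)/6)² = 0.111
te_Security audit = (6 + 4·10 + 14)/6 = 60/6 = 10; σ²_Security audit = ((14−6)/6)² = 1.778
te_Staging deploy = (6 + 4·7 + 8)/6 = 42/6 = 7; σ²_Staging deploy = ((8−6)/6)² = 0.111

Forward pass:
ES_Architecture design = 0; EF_Architecture design = 3
ES_API spec = 0; EF_API spec = 8
ES_Backend dev = 8; EF_Backend dev = 8+11 = 19
ES_Frontend dev = 8; EF_Frontend dev = 8+10 = 18
ES_Database migration = 3; EF_Database migration = 3+3 = 6
ES_Unit tests = 3; EF_Unit tests = 3+14 = 17
ES_Integration tests = 8; EF_Integration tests = 8+13 = 21
ES_Code review = 18; EF_Code review = 18+2 = 20
ES_Security audit = 17; EF_Security audit = 17+10 = 27
ES_Staging deploy = max(EF_API spec=8, EF_Backend dev=19, EF_Database migration=6, EF_Integration tests=21, EF_Code review=20, EF_Security audit=27) = 27; EF_Staging deploy = 27+7 = 34
Expected project duration μ = 34 days. Critical path: Architecture design → Unit tests → Security audit → Staging deploy.

Variance along critical path = 0.111 + 1.000 + 1.778 + 0.111 = 3.000; σ = √3.000 = 1.732 days.
Z = (36 − 34) / 1.732 = 1.155
P(T ≤ 36) = Φ(1.155) ≈ 0.876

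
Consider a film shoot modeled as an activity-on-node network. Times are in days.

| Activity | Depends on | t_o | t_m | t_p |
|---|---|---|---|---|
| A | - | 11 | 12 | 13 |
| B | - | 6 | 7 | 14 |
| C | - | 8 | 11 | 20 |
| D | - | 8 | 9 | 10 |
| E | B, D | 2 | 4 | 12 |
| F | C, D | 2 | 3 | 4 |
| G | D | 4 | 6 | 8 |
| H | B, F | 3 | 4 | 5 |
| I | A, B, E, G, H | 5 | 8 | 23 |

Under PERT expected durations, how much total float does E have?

te_A = (11 + 4·12 + 13)/6 = 72/6 = 12
te_B = (6 + 4·7 + 14)/6 = 48/6 = 8
te_C = (8 + 4·11 + 20)/6 = 72/6 = 12
te_D = (8 + 4·9 + 10)/6 = 54/6 = 9
te_E = (2 + 4·4 + 12)/6 = 30/6 = 5
te_F = (2 + 4·3 + 4)/6 = 18/6 = 3
te_G = (4 + 4·6 + 8)/6 = 36/6 = 6
te_H = (3 + 4·4 + 5)/6 = 24/6 = 4
te_I = (5 + 4·8 + 23)/6 = 60/6 = 10

Forward pass:
ES_A = 0; EF_A = 12
ES_B = 0; EF_B = 8
ES_C = 0; EF_C = 12
ES_D = 0; EF_D = 9
ES_E = max(EF_B=8, EF_D=9) = 9; EF_E = 9+5 = 14
ES_F = max(EF_C=12, EF_D=9) = 12; EF_F = 12+3 = 15
ES_G = 9; EF_G = 9+6 = 15
ES_H = max(EF_B=8, EF_F=15) = 15; EF_H = 15+4 = 19
ES_I = max(EF_A=12, EF_B=8, EF_E=14, EF_G=15, EF_H=19) = 19; EF_I = 19+10 = 29
Expected project duration μ = 29 days. Critical path: C → F → H → I.

Backward pass:
LF_I = 29; LS_I = 29−10 = 19
LF_H = LS_I = 19; LS_H = 19−4 = 15
LF_G = LS_I = 19; LS_G = 19−6 = 13
LF_F = LS_H = 15; LS_F = 15−3 = 12
LF_E = LS_I = 19; LS_E = 19−5 = 14
LF_D = min(LS_E=14, LS_F=12, LS_G=13) = 12; LS_D = 12−9 = 3
LF_C = LS_F = 12; LS_C = 12−12 = 0
LF_B = min(LS_E=14, LS_H=15, LS_I=19) = 14; LS_B = 14−8 = 6
LF_A = LS_I = 19; LS_A = 19−12 = 7
Slack_E = LS_E − ES_E = 14 − 9 = 5

5 days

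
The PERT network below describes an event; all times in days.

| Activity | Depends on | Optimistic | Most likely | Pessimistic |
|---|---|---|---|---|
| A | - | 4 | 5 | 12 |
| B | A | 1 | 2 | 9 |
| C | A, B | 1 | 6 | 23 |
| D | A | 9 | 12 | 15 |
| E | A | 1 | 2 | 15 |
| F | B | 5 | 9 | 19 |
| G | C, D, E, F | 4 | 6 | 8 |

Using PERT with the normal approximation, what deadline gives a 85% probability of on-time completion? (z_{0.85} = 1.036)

te_A = (4 + 4·5 + 12)/6 = 36/6 = 6; σ²_A = ((12−4)/6)² = 1.778
te_B = (1 + 4·2 + 9)/6 = 18/6 = 3; σ²_B = ((9−1)/6)² = 1.778
te_C = (1 + 4·6 + 23)/6 = 48/6 = 8; σ²_C = ((23−1)/6)² = 13.444
te_D = (9 + 4·12 + 15)/6 = 72/6 = 12; σ²_D = ((15−9)/6)² = 1.000
te_E = (1 + 4·2 + 15)/6 = 24/6 = 4; σ²_E = ((15−1)/6)² = 5.444
te_F = (5 + 4·9 + 19)/6 = 60/6 = 10; σ²_F = ((19−5)/6)² = 5.444
te_G = (4 + 4·6 + 8)/6 = 36/6 = 6; σ²_G = ((8−4)/6)² = 0.444

Forward pass:
ES_A = 0; EF_A = 6
ES_B = 6; EF_B = 6+3 = 9
ES_C = max(EF_A=6, EF_B=9) = 9; EF_C = 9+8 = 17
ES_D = 6; EF_D = 6+12 = 18
ES_E = 6; EF_E = 6+4 = 10
ES_F = 9; EF_F = 9+10 = 19
ES_G = max(EF_C=17, EF_D=18, EF_E=10, EF_F=19) = 19; EF_G = 19+6 = 25
Expected project duration μ = 25 days. Critical path: A → B → F → G.

Variance along critical path = 1.778 + 1.778 + 5.444 + 0.444 = 9.444; σ = 3.073 days.
D = μ + z·σ = 25 + 1.036·3.073 = 28.2 days

28.2 days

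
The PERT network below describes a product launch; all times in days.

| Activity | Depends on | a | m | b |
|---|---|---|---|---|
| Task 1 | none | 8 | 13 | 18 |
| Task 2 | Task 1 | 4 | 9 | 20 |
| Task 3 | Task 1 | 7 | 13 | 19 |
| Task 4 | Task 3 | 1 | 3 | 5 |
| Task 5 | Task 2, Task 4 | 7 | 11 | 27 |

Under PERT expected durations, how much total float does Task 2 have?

te_Task 1 = (8 + 4·13 + 18)/6 = 78/6 = 13
te_Task 2 = (4 + 4·9 + 20)/6 = 60/6 = 10
te_Task 3 = (7 + 4·13 + 19)/6 = 78/6 = 13
te_Task 4 = (1 + 4·3 + 5)/6 = 18/6 = 3
te_Task 5 = (7 + 4·11 + 27)/6 = 78/6 = 13

Forward pass:
ES_Task 1 = 0; EF_Task 1 = 13
ES_Task 2 = 13; EF_Task 2 = 13+10 = 23
ES_Task 3 = 13; EF_Task 3 = 13+13 = 26
ES_Task 4 = 26; EF_Task 4 = 26+3 = 29
ES_Task 5 = max(EF_Task 2=23, EF_Task 4=29) = 29; EF_Task 5 = 29+13 = 42
Expected project duration μ = 42 days. Critical path: Task 1 → Task 3 → Task 4 → Task 5.

Backward pass:
LF_Task 5 = 42; LS_Task 5 = 42−13 = 29
LF_Task 4 = LS_Task 5 = 29; LS_Task 4 = 29−3 = 26
LF_Task 3 = LS_Task 4 = 26; LS_Task 3 = 26−13 = 13
LF_Task 2 = LS_Task 5 = 29; LS_Task 2 = 29−10 = 19
LF_Task 1 = min(LS_Task 2=19, LS_Task 3=13) = 13; LS_Task 1 = 13−13 = 0
Slack_Task 2 = LS_Task 2 − ES_Task 2 = 19 − 13 = 6

6 days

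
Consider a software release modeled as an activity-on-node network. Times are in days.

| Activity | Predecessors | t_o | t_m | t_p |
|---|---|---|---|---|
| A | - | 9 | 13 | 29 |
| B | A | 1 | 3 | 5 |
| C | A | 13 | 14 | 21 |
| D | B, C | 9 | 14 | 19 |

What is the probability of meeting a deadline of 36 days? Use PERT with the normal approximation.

te_A = (9 + 4·13 + 29)/6 = 90/6 = 15; σ²_A = ((29−9)/6)² = 11.111
te_B = (1 + 4·3 + 5)/6 = 18/6 = 3; σ²_B = ((5−1)/6)² = 0.444
te_C = (13 + 4·14 + 21)/6 = 90/6 = 15; σ²_C = ((21−13)/6)² = 1.778
te_D = (9 + 4·14 + 19)/6 = 84/6 = 14; σ²_D = ((19−9)/6)² = 2.778

Forward pass:
ES_A = 0; EF_A = 15
ES_B = 15; EF_B = 15+3 = 18
ES_C = 15; EF_C = 15+15 = 30
ES_D = max(EF_B=18, EF_C=30) = 30; EF_D = 30+14 = 44
Expected project duration μ = 44 days. Critical path: A → C → D.

Variance along critical path = 11.111 + 1.778 + 2.778 = 15.667; σ = √15.667 = 3.958 days.
Z = (36 − 44) / 3.958 = -2.021
P(T ≤ 36) = Φ(-2.021) ≈ 0.022

0.022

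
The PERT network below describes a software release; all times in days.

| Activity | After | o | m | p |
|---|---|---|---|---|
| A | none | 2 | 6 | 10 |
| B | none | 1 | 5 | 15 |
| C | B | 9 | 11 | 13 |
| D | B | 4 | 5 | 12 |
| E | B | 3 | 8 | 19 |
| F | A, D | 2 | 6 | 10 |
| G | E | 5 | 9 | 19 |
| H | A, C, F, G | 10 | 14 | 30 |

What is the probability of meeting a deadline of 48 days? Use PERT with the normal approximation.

0.903

te_A = (2 + 4·6 + 10)/6 = 36/6 = 6; σ²_A = ((10−2)/6)² = 1.778
te_B = (1 + 4·5 + 15)/6 = 36/6 = 6; σ²_B = ((15−1)/6)² = 5.444
te_C = (9 + 4·11 + 13)/6 = 66/6 = 11; σ²_C = ((13−9)/6)² = 0.444
te_D = (4 + 4·5 + 12)/6 = 36/6 = 6; σ²_D = ((12−4)/6)² = 1.778
te_E = (3 + 4·8 + 19)/6 = 54/6 = 9; σ²_E = ((19−3)/6)² = 7.111
te_F = (2 + 4·6 + 10)/6 = 36/6 = 6; σ²_F = ((10−2)/6)² = 1.778
te_G = (5 + 4·9 + 19)/6 = 60/6 = 10; σ²_G = ((19−5)/6)² = 5.444
te_H = (10 + 4·14 + 30)/6 = 96/6 = 16; σ²_H = ((30−10)/6)² = 11.111

Forward pass:
ES_A = 0; EF_A = 6
ES_B = 0; EF_B = 6
ES_C = 6; EF_C = 6+11 = 17
ES_D = 6; EF_D = 6+6 = 12
ES_E = 6; EF_E = 6+9 = 15
ES_F = max(EF_A=6, EF_D=12) = 12; EF_F = 12+6 = 18
ES_G = 15; EF_G = 15+10 = 25
ES_H = max(EF_A=6, EF_C=17, EF_F=18, EF_G=25) = 25; EF_H = 25+16 = 41
Expected project duration μ = 41 days. Critical path: B → E → G → H.

Variance along critical path = 5.444 + 7.111 + 5.444 + 11.111 = 29.111; σ = √29.111 = 5.395 days.
Z = (48 − 41) / 5.395 = 1.297
P(T ≤ 48) = Φ(1.297) ≈ 0.903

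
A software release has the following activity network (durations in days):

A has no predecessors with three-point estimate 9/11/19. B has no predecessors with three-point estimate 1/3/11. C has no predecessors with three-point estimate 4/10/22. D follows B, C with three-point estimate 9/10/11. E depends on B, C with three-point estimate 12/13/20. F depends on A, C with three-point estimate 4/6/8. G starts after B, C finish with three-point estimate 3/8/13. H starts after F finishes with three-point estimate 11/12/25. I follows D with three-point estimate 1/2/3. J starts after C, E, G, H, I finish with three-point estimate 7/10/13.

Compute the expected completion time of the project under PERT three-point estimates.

te_A = (9 + 4·11 + 19)/6 = 72/6 = 12
te_B = (1 + 4·3 + 11)/6 = 24/6 = 4
te_C = (4 + 4·10 + 22)/6 = 66/6 = 11
te_D = (9 + 4·10 + 11)/6 = 60/6 = 10
te_E = (12 + 4·13 + 20)/6 = 84/6 = 14
te_F = (4 + 4·6 + 8)/6 = 36/6 = 6
te_G = (3 + 4·8 + 13)/6 = 48/6 = 8
te_H = (11 + 4·12 + 25)/6 = 84/6 = 14
te_I = (1 + 4·2 + 3)/6 = 12/6 = 2
te_J = (7 + 4·10 + 13)/6 = 60/6 = 10

Forward pass:
ES_A = 0; EF_A = 12
ES_B = 0; EF_B = 4
ES_C = 0; EF_C = 11
ES_D = max(EF_B=4, EF_C=11) = 11; EF_D = 11+10 = 21
ES_E = max(EF_B=4, EF_C=11) = 11; EF_E = 11+14 = 25
ES_F = max(EF_A=12, EF_C=11) = 12; EF_F = 12+6 = 18
ES_G = max(EF_B=4, EF_C=11) = 11; EF_G = 11+8 = 19
ES_H = 18; EF_H = 18+14 = 32
ES_I = 21; EF_I = 21+2 = 23
ES_J = max(EF_C=11, EF_E=25, EF_G=19, EF_H=32, EF_I=23) = 32; EF_J = 32+10 = 42
Expected project duration μ = 42 days. Critical path: A → F → H → J.

42 days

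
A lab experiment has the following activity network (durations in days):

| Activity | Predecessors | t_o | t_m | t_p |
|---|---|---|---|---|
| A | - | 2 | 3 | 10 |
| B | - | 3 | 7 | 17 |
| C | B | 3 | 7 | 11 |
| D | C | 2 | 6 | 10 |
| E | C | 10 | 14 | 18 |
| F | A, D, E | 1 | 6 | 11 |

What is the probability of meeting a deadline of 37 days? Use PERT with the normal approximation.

te_A = (2 + 4·3 + 10)/6 = 24/6 = 4; σ²_A = ((10−2)/6)² = 1.778
te_B = (3 + 4·7 + 17)/6 = 48/6 = 8; σ²_B = ((17−3)/6)² = 5.444
te_C = (3 + 4·7 + 11)/6 = 42/6 = 7; σ²_C = ((11−3)/6)² = 1.778
te_D = (2 + 4·6 + 10)/6 = 36/6 = 6; σ²_D = ((10−2)/6)² = 1.778
te_E = (10 + 4·14 + 18)/6 = 84/6 = 14; σ²_E = ((18−10)/6)² = 1.778
te_F = (1 + 4·6 + 11)/6 = 36/6 = 6; σ²_F = ((11−1)/6)² = 2.778

Forward pass:
ES_A = 0; EF_A = 4
ES_B = 0; EF_B = 8
ES_C = 8; EF_C = 8+7 = 15
ES_D = 15; EF_D = 15+6 = 21
ES_E = 15; EF_E = 15+14 = 29
ES_F = max(EF_A=4, EF_D=21, EF_E=29) = 29; EF_F = 29+6 = 35
Expected project duration μ = 35 days. Critical path: B → C → E → F.

Variance along critical path = 5.444 + 1.778 + 1.778 + 2.778 = 11.778; σ = √11.778 = 3.432 days.
Z = (37 − 35) / 3.432 = 0.583
P(T ≤ 37) = Φ(0.583) ≈ 0.720

0.720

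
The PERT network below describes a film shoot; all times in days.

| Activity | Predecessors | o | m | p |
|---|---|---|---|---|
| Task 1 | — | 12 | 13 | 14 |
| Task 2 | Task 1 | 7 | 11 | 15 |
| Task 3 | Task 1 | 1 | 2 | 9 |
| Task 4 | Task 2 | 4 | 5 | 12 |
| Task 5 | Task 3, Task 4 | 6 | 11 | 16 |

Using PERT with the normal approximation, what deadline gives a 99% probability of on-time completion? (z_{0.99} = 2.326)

46.9 days

te_Task 1 = (12 + 4·13 + 14)/6 = 78/6 = 13; σ²_Task 1 = ((14−12)/6)² = 0.111
te_Task 2 = (7 + 4·11 + 15)/6 = 66/6 = 11; σ²_Task 2 = ((15−7)/6)² = 1.778
te_Task 3 = (1 + 4·2 + 9)/6 = 18/6 = 3; σ²_Task 3 = ((9−1)/6)² = 1.778
te_Task 4 = (4 + 4·5 + 12)/6 = 36/6 = 6; σ²_Task 4 = ((12−4)/6)² = 1.778
te_Task 5 = (6 + 4·11 + 16)/6 = 66/6 = 11; σ²_Task 5 = ((16−6)/6)² = 2.778

Forward pass:
ES_Task 1 = 0; EF_Task 1 = 13
ES_Task 2 = 13; EF_Task 2 = 13+11 = 24
ES_Task 3 = 13; EF_Task 3 = 13+3 = 16
ES_Task 4 = 24; EF_Task 4 = 24+6 = 30
ES_Task 5 = max(EF_Task 3=16, EF_Task 4=30) = 30; EF_Task 5 = 30+11 = 41
Expected project duration μ = 41 days. Critical path: Task 1 → Task 2 → Task 4 → Task 5.

Variance along critical path = 0.111 + 1.778 + 1.778 + 2.778 = 6.444; σ = 2.539 days.
D = μ + z·σ = 41 + 2.326·2.539 = 46.9 days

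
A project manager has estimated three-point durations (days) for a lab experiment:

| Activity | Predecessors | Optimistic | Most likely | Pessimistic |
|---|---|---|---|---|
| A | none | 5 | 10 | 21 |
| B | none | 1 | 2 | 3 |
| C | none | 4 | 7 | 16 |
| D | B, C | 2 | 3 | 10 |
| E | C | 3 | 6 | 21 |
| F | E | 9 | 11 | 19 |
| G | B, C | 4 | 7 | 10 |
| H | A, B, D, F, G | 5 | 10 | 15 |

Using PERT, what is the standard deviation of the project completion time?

4.31 days

te_A = (5 + 4·10 + 21)/6 = 66/6 = 11; σ²_A = ((21−5)/6)² = 7.111
te_B = (1 + 4·2 + 3)/6 = 12/6 = 2; σ²_B = ((3−1)/6)² = 0.111
te_C = (4 + 4·7 + 16)/6 = 48/6 = 8; σ²_C = ((16−4)/6)² = 4.000
te_D = (2 + 4·3 + 10)/6 = 24/6 = 4; σ²_D = ((10−2)/6)² = 1.778
te_E = (3 + 4·6 + 21)/6 = 48/6 = 8; σ²_E = ((21−3)/6)² = 9.000
te_F = (9 + 4·11 + 19)/6 = 72/6 = 12; σ²_F = ((19−9)/6)² = 2.778
te_G = (4 + 4·7 + 10)/6 = 42/6 = 7; σ²_G = ((10−4)/6)² = 1.000
te_H = (5 + 4·10 + 15)/6 = 60/6 = 10; σ²_H = ((15−5)/6)² = 2.778

Forward pass:
ES_A = 0; EF_A = 11
ES_B = 0; EF_B = 2
ES_C = 0; EF_C = 8
ES_D = max(EF_B=2, EF_C=8) = 8; EF_D = 8+4 = 12
ES_E = 8; EF_E = 8+8 = 16
ES_F = 16; EF_F = 16+12 = 28
ES_G = max(EF_B=2, EF_C=8) = 8; EF_G = 8+7 = 15
ES_H = max(EF_A=11, EF_B=2, EF_D=12, EF_F=28, EF_G=15) = 28; EF_H = 28+10 = 38
Expected project duration μ = 38 days. Critical path: C → E → F → H.

Variance along critical path = 4.000 + 9.000 + 2.778 + 2.778 = 18.556
σ = √18.556 = 4.308 days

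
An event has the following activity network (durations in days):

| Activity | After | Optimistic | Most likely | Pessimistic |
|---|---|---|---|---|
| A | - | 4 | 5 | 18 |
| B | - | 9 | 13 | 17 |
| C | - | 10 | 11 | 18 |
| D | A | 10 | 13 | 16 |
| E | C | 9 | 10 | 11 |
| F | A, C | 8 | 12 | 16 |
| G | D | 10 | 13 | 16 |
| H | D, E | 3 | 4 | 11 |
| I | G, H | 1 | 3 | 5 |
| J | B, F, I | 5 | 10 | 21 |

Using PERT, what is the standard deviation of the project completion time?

te_A = (4 + 4·5 + 18)/6 = 42/6 = 7; σ²_A = ((18−4)/6)² = 5.444
te_B = (9 + 4·13 + 17)/6 = 78/6 = 13; σ²_B = ((17−9)/6)² = 1.778
te_C = (10 + 4·11 + 18)/6 = 72/6 = 12; σ²_C = ((18−10)/6)² = 1.778
te_D = (10 + 4·13 + 16)/6 = 78/6 = 13; σ²_D = ((16−10)/6)² = 1.000
te_E = (9 + 4·10 + 11)/6 = 60/6 = 10; σ²_E = ((11−9)/6)² = 0.111
te_F = (8 + 4·12 + 16)/6 = 72/6 = 12; σ²_F = ((16−8)/6)² = 1.778
te_G = (10 + 4·13 + 16)/6 = 78/6 = 13; σ²_G = ((16−10)/6)² = 1.000
te_H = (3 + 4·4 + 11)/6 = 30/6 = 5; σ²_H = ((11−3)/6)² = 1.778
te_I = (1 + 4·3 + 5)/6 = 18/6 = 3; σ²_I = ((5−1)/6)² = 0.444
te_J = (5 + 4·10 + 21)/6 = 66/6 = 11; σ²_J = ((21−5)/6)² = 7.111

Forward pass:
ES_A = 0; EF_A = 7
ES_B = 0; EF_B = 13
ES_C = 0; EF_C = 12
ES_D = 7; EF_D = 7+13 = 20
ES_E = 12; EF_E = 12+10 = 22
ES_F = max(EF_A=7, EF_C=12) = 12; EF_F = 12+12 = 24
ES_G = 20; EF_G = 20+13 = 33
ES_H = max(EF_D=20, EF_E=22) = 22; EF_H = 22+5 = 27
ES_I = max(EF_G=33, EF_H=27) = 33; EF_I = 33+3 = 36
ES_J = max(EF_B=13, EF_F=24, EF_I=36) = 36; EF_J = 36+11 = 47
Expected project duration μ = 47 days. Critical path: A → D → G → I → J.

Variance along critical path = 5.444 + 1.000 + 1.000 + 0.444 + 7.111 = 15.000
σ = √15.000 = 3.873 days

3.87 days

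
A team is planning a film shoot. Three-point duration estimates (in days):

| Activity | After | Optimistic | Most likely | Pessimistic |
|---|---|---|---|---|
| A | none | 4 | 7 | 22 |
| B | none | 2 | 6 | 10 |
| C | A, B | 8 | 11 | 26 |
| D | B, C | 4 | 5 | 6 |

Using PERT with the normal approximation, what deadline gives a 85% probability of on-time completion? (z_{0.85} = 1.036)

te_A = (4 + 4·7 + 22)/6 = 54/6 = 9; σ²_A = ((22−4)/6)² = 9.000
te_B = (2 + 4·6 + 10)/6 = 36/6 = 6; σ²_B = ((10−2)/6)² = 1.778
te_C = (8 + 4·11 + 26)/6 = 78/6 = 13; σ²_C = ((26−8)/6)² = 9.000
te_D = (4 + 4·5 + 6)/6 = 30/6 = 5; σ²_D = ((6−4)/6)² = 0.111

Forward pass:
ES_A = 0; EF_A = 9
ES_B = 0; EF_B = 6
ES_C = max(EF_A=9, EF_B=6) = 9; EF_C = 9+13 = 22
ES_D = max(EF_B=6, EF_C=22) = 22; EF_D = 22+5 = 27
Expected project duration μ = 27 days. Critical path: A → C → D.

Variance along critical path = 9.000 + 9.000 + 0.111 = 18.111; σ = 4.256 days.
D = μ + z·σ = 27 + 1.036·4.256 = 31.4 days

31.4 days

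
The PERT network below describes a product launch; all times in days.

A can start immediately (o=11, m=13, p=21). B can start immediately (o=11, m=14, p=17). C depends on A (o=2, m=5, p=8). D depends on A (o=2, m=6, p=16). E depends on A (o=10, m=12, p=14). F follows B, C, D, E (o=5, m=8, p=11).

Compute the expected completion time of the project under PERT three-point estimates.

34 days

te_A = (11 + 4·13 + 21)/6 = 84/6 = 14
te_B = (11 + 4·14 + 17)/6 = 84/6 = 14
te_C = (2 + 4·5 + 8)/6 = 30/6 = 5
te_D = (2 + 4·6 + 16)/6 = 42/6 = 7
te_E = (10 + 4·12 + 14)/6 = 72/6 = 12
te_F = (5 + 4·8 + 11)/6 = 48/6 = 8

Forward pass:
ES_A = 0; EF_A = 14
ES_B = 0; EF_B = 14
ES_C = 14; EF_C = 14+5 = 19
ES_D = 14; EF_D = 14+7 = 21
ES_E = 14; EF_E = 14+12 = 26
ES_F = max(EF_B=14, EF_C=19, EF_D=21, EF_E=26) = 26; EF_F = 26+8 = 34
Expected project duration μ = 34 days. Critical path: A → E → F.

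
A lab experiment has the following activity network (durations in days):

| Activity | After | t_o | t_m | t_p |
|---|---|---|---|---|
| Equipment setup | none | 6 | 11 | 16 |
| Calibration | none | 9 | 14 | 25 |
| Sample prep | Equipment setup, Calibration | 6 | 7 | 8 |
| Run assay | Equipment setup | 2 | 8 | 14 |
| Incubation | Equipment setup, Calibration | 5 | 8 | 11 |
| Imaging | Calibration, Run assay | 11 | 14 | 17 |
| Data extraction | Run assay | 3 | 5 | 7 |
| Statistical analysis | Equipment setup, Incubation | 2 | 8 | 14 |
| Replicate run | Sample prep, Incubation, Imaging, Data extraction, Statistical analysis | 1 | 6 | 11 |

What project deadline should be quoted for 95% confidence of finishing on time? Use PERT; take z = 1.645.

44.3 days

te_Equipment setup = (6 + 4·11 + 16)/6 = 66/6 = 11; σ²_Equipment setup = ((16−6)/6)² = 2.778
te_Calibration = (9 + 4·14 + 25)/6 = 90/6 = 15; σ²_Calibration = ((25−9)/6)² = 7.111
te_Sample prep = (6 + 4·7 + 8)/6 = 42/6 = 7; σ²_Sample prep = ((8−6)/6)² = 0.111
te_Run assay = (2 + 4·8 + 14)/6 = 48/6 = 8; σ²_Run assay = ((14−2)/6)² = 4.000
te_Incubation = (5 + 4·8 + 11)/6 = 48/6 = 8; σ²_Incubation = ((11−5)/6)² = 1.000
te_Imaging = (11 + 4·14 + 17)/6 = 84/6 = 14; σ²_Imaging = ((17−11)/6)² = 1.000
te_Data extraction = (3 + 4·5 + 7)/6 = 30/6 = 5; σ²_Data extraction = ((7−3)/6)² = 0.444
te_Statistical analysis = (2 + 4·8 + 14)/6 = 48/6 = 8; σ²_Statistical analysis = ((14−2)/6)² = 4.000
te_Replicate run = (1 + 4·6 + 11)/6 = 36/6 = 6; σ²_Replicate run = ((11−1)/6)² = 2.778

Forward pass:
ES_Equipment setup = 0; EF_Equipment setup = 11
ES_Calibration = 0; EF_Calibration = 15
ES_Sample prep = max(EF_Equipment setup=11, EF_Calibration=15) = 15; EF_Sample prep = 15+7 = 22
ES_Run assay = 11; EF_Run assay = 11+8 = 19
ES_Incubation = max(EF_Equipment setup=11, EF_Calibration=15) = 15; EF_Incubation = 15+8 = 23
ES_Imaging = max(EF_Calibration=15, EF_Run assay=19) = 19; EF_Imaging = 19+14 = 33
ES_Data extraction = 19; EF_Data extraction = 19+5 = 24
ES_Statistical analysis = max(EF_Equipment setup=11, EF_Incubation=23) = 23; EF_Statistical analysis = 23+8 = 31
ES_Replicate run = max(EF_Sample prep=22, EF_Incubation=23, EF_Imaging=33, EF_Data extraction=24, EF_Statistical analysis=31) = 33; EF_Replicate run = 33+6 = 39
Expected project duration μ = 39 days. Critical path: Equipment setup → Run assay → Imaging → Replicate run.

Variance along critical path = 2.778 + 4.000 + 1.000 + 2.778 = 10.556; σ = 3.249 days.
D = μ + z·σ = 39 + 1.645·3.249 = 44.3 days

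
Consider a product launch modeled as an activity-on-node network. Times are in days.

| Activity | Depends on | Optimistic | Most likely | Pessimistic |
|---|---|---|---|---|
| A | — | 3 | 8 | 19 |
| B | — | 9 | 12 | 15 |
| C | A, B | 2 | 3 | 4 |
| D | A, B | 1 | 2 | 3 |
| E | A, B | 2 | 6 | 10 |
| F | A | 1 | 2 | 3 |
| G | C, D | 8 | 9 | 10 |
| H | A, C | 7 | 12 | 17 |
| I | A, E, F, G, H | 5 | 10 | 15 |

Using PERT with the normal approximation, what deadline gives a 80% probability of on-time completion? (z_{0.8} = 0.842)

te_A = (3 + 4·8 + 19)/6 = 54/6 = 9; σ²_A = ((19−3)/6)² = 7.111
te_B = (9 + 4·12 + 15)/6 = 72/6 = 12; σ²_B = ((15−9)/6)² = 1.000
te_C = (2 + 4·3 + 4)/6 = 18/6 = 3; σ²_C = ((4−2)/6)² = 0.111
te_D = (1 + 4·2 + 3)/6 = 12/6 = 2; σ²_D = ((3−1)/6)² = 0.111
te_E = (2 + 4·6 + 10)/6 = 36/6 = 6; σ²_E = ((10−2)/6)² = 1.778
te_F = (1 + 4·2 + 3)/6 = 12/6 = 2; σ²_F = ((3−1)/6)² = 0.111
te_G = (8 + 4·9 + 10)/6 = 54/6 = 9; σ²_G = ((10−8)/6)² = 0.111
te_H = (7 + 4·12 + 17)/6 = 72/6 = 12; σ²_H = ((17−7)/6)² = 2.778
te_I = (5 + 4·10 + 15)/6 = 60/6 = 10; σ²_I = ((15−5)/6)² = 2.778

Forward pass:
ES_A = 0; EF_A = 9
ES_B = 0; EF_B = 12
ES_C = max(EF_A=9, EF_B=12) = 12; EF_C = 12+3 = 15
ES_D = max(EF_A=9, EF_B=12) = 12; EF_D = 12+2 = 14
ES_E = max(EF_A=9, EF_B=12) = 12; EF_E = 12+6 = 18
ES_F = 9; EF_F = 9+2 = 11
ES_G = max(EF_C=15, EF_D=14) = 15; EF_G = 15+9 = 24
ES_H = max(EF_A=9, EF_C=15) = 15; EF_H = 15+12 = 27
ES_I = max(EF_A=9, EF_E=18, EF_F=11, EF_G=24, EF_H=27) = 27; EF_I = 27+10 = 37
Expected project duration μ = 37 days. Critical path: B → C → H → I.

Variance along critical path = 1.000 + 0.111 + 2.778 + 2.778 = 6.667; σ = 2.582 days.
D = μ + z·σ = 37 + 0.842·2.582 = 39.2 days

39.2 days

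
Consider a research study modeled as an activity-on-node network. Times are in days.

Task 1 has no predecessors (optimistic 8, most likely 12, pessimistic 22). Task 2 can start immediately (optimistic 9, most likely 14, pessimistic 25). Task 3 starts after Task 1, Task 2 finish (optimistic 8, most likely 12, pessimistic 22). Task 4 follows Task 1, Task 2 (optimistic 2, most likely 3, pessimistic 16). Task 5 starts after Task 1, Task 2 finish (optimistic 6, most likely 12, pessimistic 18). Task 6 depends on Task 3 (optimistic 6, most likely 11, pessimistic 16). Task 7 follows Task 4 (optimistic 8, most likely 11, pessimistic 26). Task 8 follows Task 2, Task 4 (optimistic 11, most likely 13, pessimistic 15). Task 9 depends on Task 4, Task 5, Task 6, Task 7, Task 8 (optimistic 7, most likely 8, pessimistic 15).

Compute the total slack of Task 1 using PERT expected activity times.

2 days

te_Task 1 = (8 + 4·12 + 22)/6 = 78/6 = 13
te_Task 2 = (9 + 4·14 + 25)/6 = 90/6 = 15
te_Task 3 = (8 + 4·12 + 22)/6 = 78/6 = 13
te_Task 4 = (2 + 4·3 + 16)/6 = 30/6 = 5
te_Task 5 = (6 + 4·12 + 18)/6 = 72/6 = 12
te_Task 6 = (6 + 4·11 + 16)/6 = 66/6 = 11
te_Task 7 = (8 + 4·11 + 26)/6 = 78/6 = 13
te_Task 8 = (11 + 4·13 + 15)/6 = 78/6 = 13
te_Task 9 = (7 + 4·8 + 15)/6 = 54/6 = 9

Forward pass:
ES_Task 1 = 0; EF_Task 1 = 13
ES_Task 2 = 0; EF_Task 2 = 15
ES_Task 3 = max(EF_Task 1=13, EF_Task 2=15) = 15; EF_Task 3 = 15+13 = 28
ES_Task 4 = max(EF_Task 1=13, EF_Task 2=15) = 15; EF_Task 4 = 15+5 = 20
ES_Task 5 = max(EF_Task 1=13, EF_Task 2=15) = 15; EF_Task 5 = 15+12 = 27
ES_Task 6 = 28; EF_Task 6 = 28+11 = 39
ES_Task 7 = 20; EF_Task 7 = 20+13 = 33
ES_Task 8 = max(EF_Task 2=15, EF_Task 4=20) = 20; EF_Task 8 = 20+13 = 33
ES_Task 9 = max(EF_Task 4=20, EF_Task 5=27, EF_Task 6=39, EF_Task 7=33, EF_Task 8=33) = 39; EF_Task 9 = 39+9 = 48
Expected project duration μ = 48 days. Critical path: Task 2 → Task 3 → Task 6 → Task 9.

Backward pass:
LF_Task 9 = 48; LS_Task 9 = 48−9 = 39
LF_Task 8 = LS_Task 9 = 39; LS_Task 8 = 39−13 = 26
LF_Task 7 = LS_Task 9 = 39; LS_Task 7 = 39−13 = 26
LF_Task 6 = LS_Task 9 = 39; LS_Task 6 = 39−11 = 28
LF_Task 5 = LS_Task 9 = 39; LS_Task 5 = 39−12 = 27
LF_Task 4 = min(LS_Task 7=26, LS_Task 8=26, LS_Task 9=39) = 26; LS_Task 4 = 26−5 = 21
LF_Task 3 = LS_Task 6 = 28; LS_Task 3 = 28−13 = 15
LF_Task 2 = min(LS_Task 3=15, LS_Task 4=21, LS_Task 5=27, LS_Task 8=26) = 15; LS_Task 2 = 15−15 = 0
LF_Task 1 = min(LS_Task 3=15, LS_Task 4=21, LS_Task 5=27) = 15; LS_Task 1 = 15−13 = 2
Slack_Task 1 = LS_Task 1 − ES_Task 1 = 2 − 0 = 2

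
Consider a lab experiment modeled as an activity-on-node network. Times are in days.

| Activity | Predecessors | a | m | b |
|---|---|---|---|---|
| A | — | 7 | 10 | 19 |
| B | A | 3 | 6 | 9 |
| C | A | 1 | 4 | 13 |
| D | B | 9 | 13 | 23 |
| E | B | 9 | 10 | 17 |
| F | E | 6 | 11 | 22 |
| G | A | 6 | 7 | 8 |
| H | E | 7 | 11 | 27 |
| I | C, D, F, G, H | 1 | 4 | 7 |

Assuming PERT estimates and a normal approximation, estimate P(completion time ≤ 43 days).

te_A = (7 + 4·10 + 19)/6 = 66/6 = 11; σ²_A = ((19−7)/6)² = 4.000
te_B = (3 + 4·6 + 9)/6 = 36/6 = 6; σ²_B = ((9−3)/6)² = 1.000
te_C = (1 + 4·4 + 13)/6 = 30/6 = 5; σ²_C = ((13−1)/6)² = 4.000
te_D = (9 + 4·13 + 23)/6 = 84/6 = 14; σ²_D = ((23−9)/6)² = 5.444
te_E = (9 + 4·10 + 17)/6 = 66/6 = 11; σ²_E = ((17−9)/6)² = 1.778
te_F = (6 + 4·11 + 22)/6 = 72/6 = 12; σ²_F = ((22−6)/6)² = 7.111
te_G = (6 + 4·7 + 8)/6 = 42/6 = 7; σ²_G = ((8−6)/6)² = 0.111
te_H = (7 + 4·11 + 27)/6 = 78/6 = 13; σ²_H = ((27−7)/6)² = 11.111
te_I = (1 + 4·4 + 7)/6 = 24/6 = 4; σ²_I = ((7−1)/6)² = 1.000

Forward pass:
ES_A = 0; EF_A = 11
ES_B = 11; EF_B = 11+6 = 17
ES_C = 11; EF_C = 11+5 = 16
ES_D = 17; EF_D = 17+14 = 31
ES_E = 17; EF_E = 17+11 = 28
ES_F = 28; EF_F = 28+12 = 40
ES_G = 11; EF_G = 11+7 = 18
ES_H = 28; EF_H = 28+13 = 41
ES_I = max(EF_C=16, EF_D=31, EF_F=40, EF_G=18, EF_H=41) = 41; EF_I = 41+4 = 45
Expected project duration μ = 45 days. Critical path: A → B → E → H → I.

Variance along critical path = 4.000 + 1.000 + 1.778 + 11.111 + 1.000 = 18.889; σ = √18.889 = 4.346 days.
Z = (43 − 45) / 4.346 = -0.460
P(T ≤ 43) = Φ(-0.460) ≈ 0.323

0.323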